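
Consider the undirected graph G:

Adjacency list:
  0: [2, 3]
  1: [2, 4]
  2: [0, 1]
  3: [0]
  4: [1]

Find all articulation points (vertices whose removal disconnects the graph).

An articulation point is a vertex whose removal disconnects the graph.
Articulation points: [0, 1, 2]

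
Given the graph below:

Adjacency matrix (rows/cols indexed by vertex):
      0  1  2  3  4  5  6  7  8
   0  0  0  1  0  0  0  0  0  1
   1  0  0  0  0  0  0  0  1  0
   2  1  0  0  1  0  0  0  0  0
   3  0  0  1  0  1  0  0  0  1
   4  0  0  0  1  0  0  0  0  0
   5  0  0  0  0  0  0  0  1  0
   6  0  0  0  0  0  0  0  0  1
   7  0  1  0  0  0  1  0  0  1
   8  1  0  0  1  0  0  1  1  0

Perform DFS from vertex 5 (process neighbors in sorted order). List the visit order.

DFS from vertex 5 (neighbors processed in ascending order):
Visit order: 5, 7, 1, 8, 0, 2, 3, 4, 6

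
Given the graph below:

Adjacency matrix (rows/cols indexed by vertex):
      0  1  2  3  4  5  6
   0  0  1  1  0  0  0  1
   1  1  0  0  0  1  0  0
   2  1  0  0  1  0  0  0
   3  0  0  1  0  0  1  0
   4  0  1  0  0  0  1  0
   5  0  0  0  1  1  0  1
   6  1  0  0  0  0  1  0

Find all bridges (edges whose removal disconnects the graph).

No bridges found. The graph is 2-edge-connected (no single edge removal disconnects it).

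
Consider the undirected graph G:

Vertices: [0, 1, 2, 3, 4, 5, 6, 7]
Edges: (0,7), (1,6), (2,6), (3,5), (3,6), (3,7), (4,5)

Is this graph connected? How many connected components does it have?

Checking connectivity: the graph has 1 connected component(s).
All vertices are reachable from each other. The graph IS connected.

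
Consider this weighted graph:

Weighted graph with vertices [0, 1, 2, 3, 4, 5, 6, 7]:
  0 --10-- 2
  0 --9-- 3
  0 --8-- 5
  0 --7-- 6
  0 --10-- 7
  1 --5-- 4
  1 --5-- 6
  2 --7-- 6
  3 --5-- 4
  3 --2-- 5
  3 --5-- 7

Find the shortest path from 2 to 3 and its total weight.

Using Dijkstra's algorithm from vertex 2:
Shortest path: 2 -> 0 -> 3
Total weight: 10 + 9 = 19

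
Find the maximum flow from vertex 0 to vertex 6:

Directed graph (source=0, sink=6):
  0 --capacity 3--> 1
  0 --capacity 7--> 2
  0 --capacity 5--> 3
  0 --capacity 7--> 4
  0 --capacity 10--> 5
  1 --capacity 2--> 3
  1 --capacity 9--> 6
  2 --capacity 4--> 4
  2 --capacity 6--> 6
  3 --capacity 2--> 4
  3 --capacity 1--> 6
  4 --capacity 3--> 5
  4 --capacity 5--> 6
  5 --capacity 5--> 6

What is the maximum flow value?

Computing max flow:
  Flow on (0->1): 3/3
  Flow on (0->2): 6/7
  Flow on (0->3): 3/5
  Flow on (0->4): 6/7
  Flow on (0->5): 2/10
  Flow on (1->6): 3/9
  Flow on (2->6): 6/6
  Flow on (3->4): 2/2
  Flow on (3->6): 1/1
  Flow on (4->5): 3/3
  Flow on (4->6): 5/5
  Flow on (5->6): 5/5
Maximum flow = 20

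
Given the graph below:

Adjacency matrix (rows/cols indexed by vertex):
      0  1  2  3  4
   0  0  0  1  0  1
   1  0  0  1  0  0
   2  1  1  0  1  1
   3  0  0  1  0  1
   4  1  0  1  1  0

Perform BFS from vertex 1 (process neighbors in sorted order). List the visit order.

BFS from vertex 1 (neighbors processed in ascending order):
Visit order: 1, 2, 0, 3, 4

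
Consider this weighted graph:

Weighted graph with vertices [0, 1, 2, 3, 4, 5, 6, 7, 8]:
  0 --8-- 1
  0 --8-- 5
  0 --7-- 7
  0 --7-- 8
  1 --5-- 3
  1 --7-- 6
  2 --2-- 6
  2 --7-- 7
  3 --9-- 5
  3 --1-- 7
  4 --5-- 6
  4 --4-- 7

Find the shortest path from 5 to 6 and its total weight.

Using Dijkstra's algorithm from vertex 5:
Shortest path: 5 -> 3 -> 7 -> 2 -> 6
Total weight: 9 + 1 + 7 + 2 = 19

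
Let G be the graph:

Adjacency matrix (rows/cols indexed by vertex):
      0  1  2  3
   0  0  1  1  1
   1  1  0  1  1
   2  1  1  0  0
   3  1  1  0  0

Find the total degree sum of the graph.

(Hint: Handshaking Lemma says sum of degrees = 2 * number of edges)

Count edges: 5 edges.
By Handshaking Lemma: sum of degrees = 2 * 5 = 10.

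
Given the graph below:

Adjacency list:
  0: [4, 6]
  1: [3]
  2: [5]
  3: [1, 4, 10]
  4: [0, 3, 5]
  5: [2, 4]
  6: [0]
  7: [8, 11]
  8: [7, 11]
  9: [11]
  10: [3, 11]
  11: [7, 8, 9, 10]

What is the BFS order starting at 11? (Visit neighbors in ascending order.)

BFS from vertex 11 (neighbors processed in ascending order):
Visit order: 11, 7, 8, 9, 10, 3, 1, 4, 0, 5, 6, 2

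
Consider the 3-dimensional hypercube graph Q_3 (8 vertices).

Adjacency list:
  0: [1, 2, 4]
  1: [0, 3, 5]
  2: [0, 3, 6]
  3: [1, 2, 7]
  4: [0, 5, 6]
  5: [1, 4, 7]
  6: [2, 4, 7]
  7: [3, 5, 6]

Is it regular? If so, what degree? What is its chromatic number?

In Q_3, every vertex has exactly 3 neighbors (flip one of 3 bits), so it is 3-regular.
Q_3 is bipartite (partition by bit-parity), so chromatic number = 2.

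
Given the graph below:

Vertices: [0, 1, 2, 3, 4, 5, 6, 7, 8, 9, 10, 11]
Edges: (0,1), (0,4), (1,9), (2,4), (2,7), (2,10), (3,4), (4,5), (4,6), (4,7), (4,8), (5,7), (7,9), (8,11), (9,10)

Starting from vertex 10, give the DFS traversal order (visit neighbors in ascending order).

DFS from vertex 10 (neighbors processed in ascending order):
Visit order: 10, 2, 4, 0, 1, 9, 7, 5, 3, 6, 8, 11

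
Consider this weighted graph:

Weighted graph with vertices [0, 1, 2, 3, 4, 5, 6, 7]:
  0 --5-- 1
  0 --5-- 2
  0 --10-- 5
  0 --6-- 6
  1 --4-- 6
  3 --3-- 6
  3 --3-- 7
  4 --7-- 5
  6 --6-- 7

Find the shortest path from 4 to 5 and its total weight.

Using Dijkstra's algorithm from vertex 4:
Shortest path: 4 -> 5
Total weight: 7 = 7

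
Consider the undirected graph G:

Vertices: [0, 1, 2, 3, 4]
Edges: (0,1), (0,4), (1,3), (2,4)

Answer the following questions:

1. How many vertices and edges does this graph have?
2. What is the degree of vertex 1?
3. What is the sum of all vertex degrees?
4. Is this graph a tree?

Count: 5 vertices, 4 edges.
Vertex 1 has neighbors [0, 3], degree = 2.
Handshaking lemma: 2 * 4 = 8.
A graph is a tree iff it is connected and has exactly n-1 edges. This graph is connected (all 5 vertices in one component) and has 5-1 = 4 edges. It is a tree.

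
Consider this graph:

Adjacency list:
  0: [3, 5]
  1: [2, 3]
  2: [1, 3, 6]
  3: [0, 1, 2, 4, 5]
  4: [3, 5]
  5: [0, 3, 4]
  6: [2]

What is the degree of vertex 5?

Vertex 5 has neighbors [0, 3, 4], so deg(5) = 3.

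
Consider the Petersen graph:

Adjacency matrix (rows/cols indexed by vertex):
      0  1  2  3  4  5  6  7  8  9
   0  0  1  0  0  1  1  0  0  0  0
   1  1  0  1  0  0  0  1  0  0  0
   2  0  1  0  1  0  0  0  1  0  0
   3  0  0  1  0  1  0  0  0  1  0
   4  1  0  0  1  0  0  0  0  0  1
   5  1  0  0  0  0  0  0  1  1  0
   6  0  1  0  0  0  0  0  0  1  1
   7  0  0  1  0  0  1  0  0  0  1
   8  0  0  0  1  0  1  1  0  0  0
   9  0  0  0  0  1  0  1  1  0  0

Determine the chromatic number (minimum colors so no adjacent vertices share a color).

The Petersen graph contains odd cycles (e.g. the outer 5-cycle), so chi >= 3.
A proper 3-coloring exists (it is a well-known 3-chromatic graph).
Chromatic number = 3.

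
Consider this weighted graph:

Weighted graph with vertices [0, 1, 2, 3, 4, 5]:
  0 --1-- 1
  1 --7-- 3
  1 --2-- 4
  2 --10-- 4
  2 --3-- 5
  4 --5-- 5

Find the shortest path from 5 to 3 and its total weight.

Using Dijkstra's algorithm from vertex 5:
Shortest path: 5 -> 4 -> 1 -> 3
Total weight: 5 + 2 + 7 = 14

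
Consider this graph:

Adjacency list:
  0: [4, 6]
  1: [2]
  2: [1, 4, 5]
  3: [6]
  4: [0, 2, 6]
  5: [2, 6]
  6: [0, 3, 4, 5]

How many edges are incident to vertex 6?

Vertex 6 has neighbors [0, 3, 4, 5], so deg(6) = 4.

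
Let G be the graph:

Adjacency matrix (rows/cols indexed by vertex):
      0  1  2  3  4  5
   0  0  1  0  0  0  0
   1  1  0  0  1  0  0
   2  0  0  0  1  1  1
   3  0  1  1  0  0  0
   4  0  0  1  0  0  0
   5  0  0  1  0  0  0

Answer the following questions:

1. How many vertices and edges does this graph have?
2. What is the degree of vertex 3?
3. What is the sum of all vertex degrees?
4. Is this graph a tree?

Count: 6 vertices, 5 edges.
Vertex 3 has neighbors [1, 2], degree = 2.
Handshaking lemma: 2 * 5 = 10.
A graph is a tree iff it is connected and has exactly n-1 edges. This graph is connected (all 6 vertices in one component) and has 6-1 = 5 edges. It is a tree.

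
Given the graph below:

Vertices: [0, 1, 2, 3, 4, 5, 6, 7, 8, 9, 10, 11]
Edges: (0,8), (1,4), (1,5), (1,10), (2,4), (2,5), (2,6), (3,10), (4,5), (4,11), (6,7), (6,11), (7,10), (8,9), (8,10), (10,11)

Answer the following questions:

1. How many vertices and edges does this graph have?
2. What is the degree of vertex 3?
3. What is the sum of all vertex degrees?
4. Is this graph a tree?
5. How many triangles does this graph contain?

Count: 12 vertices, 16 edges.
Vertex 3 has neighbors [10], degree = 1.
Handshaking lemma: 2 * 16 = 32.
A tree on 12 vertices has 11 edges. This graph has 16 edges (5 extra). Not a tree.
Number of triangles = 2.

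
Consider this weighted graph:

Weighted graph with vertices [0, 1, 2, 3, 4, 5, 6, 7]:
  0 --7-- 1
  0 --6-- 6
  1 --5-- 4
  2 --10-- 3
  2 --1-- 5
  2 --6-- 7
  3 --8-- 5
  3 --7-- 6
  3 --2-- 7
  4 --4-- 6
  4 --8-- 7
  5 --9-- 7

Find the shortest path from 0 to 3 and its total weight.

Using Dijkstra's algorithm from vertex 0:
Shortest path: 0 -> 6 -> 3
Total weight: 6 + 7 = 13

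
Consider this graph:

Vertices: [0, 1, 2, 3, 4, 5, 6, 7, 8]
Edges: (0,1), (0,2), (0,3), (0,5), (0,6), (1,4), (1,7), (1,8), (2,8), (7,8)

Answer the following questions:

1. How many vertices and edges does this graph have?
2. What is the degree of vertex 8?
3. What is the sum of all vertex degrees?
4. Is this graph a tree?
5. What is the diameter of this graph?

Count: 9 vertices, 10 edges.
Vertex 8 has neighbors [1, 2, 7], degree = 3.
Handshaking lemma: 2 * 10 = 20.
A tree on 9 vertices has 8 edges. This graph has 10 edges (2 extra). Not a tree.
Diameter (longest shortest path) = 3.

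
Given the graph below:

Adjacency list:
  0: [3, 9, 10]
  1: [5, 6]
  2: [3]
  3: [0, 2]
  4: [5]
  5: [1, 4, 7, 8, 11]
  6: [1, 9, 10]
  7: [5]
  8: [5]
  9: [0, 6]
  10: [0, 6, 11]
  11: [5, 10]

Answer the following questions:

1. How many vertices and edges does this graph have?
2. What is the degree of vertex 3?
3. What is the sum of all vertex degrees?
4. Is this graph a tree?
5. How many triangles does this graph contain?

Count: 12 vertices, 13 edges.
Vertex 3 has neighbors [0, 2], degree = 2.
Handshaking lemma: 2 * 13 = 26.
A tree on 12 vertices has 11 edges. This graph has 13 edges (2 extra). Not a tree.
Number of triangles = 0.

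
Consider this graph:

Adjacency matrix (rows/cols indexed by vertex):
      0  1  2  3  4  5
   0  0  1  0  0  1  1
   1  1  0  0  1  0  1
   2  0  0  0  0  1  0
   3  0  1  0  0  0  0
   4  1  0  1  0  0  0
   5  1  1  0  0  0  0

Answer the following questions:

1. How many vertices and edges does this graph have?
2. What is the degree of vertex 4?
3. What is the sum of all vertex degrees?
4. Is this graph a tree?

Count: 6 vertices, 6 edges.
Vertex 4 has neighbors [0, 2], degree = 2.
Handshaking lemma: 2 * 6 = 12.
A tree on 6 vertices has 5 edges. This graph has 6 edges (1 extra). Not a tree.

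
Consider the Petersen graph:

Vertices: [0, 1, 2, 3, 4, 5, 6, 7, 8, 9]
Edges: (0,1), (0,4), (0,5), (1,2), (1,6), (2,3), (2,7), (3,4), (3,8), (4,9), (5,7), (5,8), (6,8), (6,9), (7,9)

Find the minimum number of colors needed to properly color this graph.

The Petersen graph contains odd cycles (e.g. the outer 5-cycle), so chi >= 3.
A proper 3-coloring exists (it is a well-known 3-chromatic graph).
Chromatic number = 3.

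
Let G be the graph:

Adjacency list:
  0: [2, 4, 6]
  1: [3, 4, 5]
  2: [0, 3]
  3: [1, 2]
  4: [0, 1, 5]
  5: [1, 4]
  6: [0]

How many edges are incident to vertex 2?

Vertex 2 has neighbors [0, 3], so deg(2) = 2.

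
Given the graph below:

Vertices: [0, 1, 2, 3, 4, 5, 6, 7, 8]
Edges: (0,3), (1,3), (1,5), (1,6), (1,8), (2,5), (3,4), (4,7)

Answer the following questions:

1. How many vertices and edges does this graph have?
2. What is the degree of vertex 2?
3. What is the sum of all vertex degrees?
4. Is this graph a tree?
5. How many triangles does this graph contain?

Count: 9 vertices, 8 edges.
Vertex 2 has neighbors [5], degree = 1.
Handshaking lemma: 2 * 8 = 16.
A graph is a tree iff it is connected and has exactly n-1 edges. This graph is connected (all 9 vertices in one component) and has 9-1 = 8 edges. It is a tree.
Number of triangles = 0.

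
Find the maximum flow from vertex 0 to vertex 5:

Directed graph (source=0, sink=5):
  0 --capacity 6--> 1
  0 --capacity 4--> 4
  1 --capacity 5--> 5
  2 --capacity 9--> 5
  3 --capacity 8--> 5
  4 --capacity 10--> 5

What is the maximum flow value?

Computing max flow:
  Flow on (0->1): 5/6
  Flow on (0->4): 4/4
  Flow on (1->5): 5/5
  Flow on (4->5): 4/10
Maximum flow = 9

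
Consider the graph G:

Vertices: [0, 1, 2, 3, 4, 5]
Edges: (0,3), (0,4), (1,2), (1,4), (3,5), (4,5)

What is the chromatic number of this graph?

The graph has a maximum clique of size 2 (lower bound on chromatic number).
A valid 2-coloring: {0: 1, 1: 1, 2: 0, 3: 0, 4: 0, 5: 1}.
Chromatic number = 2.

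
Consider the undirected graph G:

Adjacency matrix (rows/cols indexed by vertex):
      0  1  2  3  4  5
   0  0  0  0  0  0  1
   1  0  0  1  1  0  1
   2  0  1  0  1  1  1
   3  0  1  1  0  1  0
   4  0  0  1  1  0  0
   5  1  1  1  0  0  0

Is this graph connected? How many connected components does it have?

Checking connectivity: the graph has 1 connected component(s).
All vertices are reachable from each other. The graph IS connected.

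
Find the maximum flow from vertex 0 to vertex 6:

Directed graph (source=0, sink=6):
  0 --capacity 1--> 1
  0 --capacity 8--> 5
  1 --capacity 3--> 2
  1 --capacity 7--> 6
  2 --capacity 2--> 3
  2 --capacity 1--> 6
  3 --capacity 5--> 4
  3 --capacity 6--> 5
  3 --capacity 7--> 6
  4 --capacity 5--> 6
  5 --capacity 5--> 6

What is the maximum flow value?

Computing max flow:
  Flow on (0->1): 1/1
  Flow on (0->5): 5/8
  Flow on (1->6): 1/7
  Flow on (5->6): 5/5
Maximum flow = 6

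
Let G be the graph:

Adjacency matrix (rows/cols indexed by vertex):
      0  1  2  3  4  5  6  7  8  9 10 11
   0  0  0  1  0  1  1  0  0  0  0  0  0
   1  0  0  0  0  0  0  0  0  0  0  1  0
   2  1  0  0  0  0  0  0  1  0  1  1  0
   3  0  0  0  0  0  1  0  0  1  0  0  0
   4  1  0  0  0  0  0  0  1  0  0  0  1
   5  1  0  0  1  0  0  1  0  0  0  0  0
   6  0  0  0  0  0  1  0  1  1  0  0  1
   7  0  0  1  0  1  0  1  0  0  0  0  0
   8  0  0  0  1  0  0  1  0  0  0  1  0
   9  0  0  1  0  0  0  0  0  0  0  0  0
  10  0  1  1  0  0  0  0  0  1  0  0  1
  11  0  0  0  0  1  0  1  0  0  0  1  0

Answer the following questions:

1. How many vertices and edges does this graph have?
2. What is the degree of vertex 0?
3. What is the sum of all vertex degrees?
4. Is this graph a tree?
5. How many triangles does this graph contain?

Count: 12 vertices, 17 edges.
Vertex 0 has neighbors [2, 4, 5], degree = 3.
Handshaking lemma: 2 * 17 = 34.
A tree on 12 vertices has 11 edges. This graph has 17 edges (6 extra). Not a tree.
Number of triangles = 0.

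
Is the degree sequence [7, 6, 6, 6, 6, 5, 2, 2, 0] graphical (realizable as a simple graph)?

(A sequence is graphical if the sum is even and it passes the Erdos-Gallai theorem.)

Sum of degrees = 40. Sum is even but fails Erdos-Gallai. The sequence is NOT graphical.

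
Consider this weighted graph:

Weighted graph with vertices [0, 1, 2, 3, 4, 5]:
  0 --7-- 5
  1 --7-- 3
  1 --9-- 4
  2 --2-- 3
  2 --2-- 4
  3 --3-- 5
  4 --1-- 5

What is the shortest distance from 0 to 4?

Using Dijkstra's algorithm from vertex 0:
Shortest path: 0 -> 5 -> 4
Total weight: 7 + 1 = 8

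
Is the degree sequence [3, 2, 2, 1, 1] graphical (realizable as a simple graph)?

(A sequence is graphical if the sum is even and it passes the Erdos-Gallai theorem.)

Sum of degrees = 9. Sum is odd, so the sequence is NOT graphical.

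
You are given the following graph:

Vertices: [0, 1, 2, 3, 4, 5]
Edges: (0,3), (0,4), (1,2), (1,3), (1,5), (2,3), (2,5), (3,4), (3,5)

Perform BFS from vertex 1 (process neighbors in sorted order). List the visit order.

BFS from vertex 1 (neighbors processed in ascending order):
Visit order: 1, 2, 3, 5, 0, 4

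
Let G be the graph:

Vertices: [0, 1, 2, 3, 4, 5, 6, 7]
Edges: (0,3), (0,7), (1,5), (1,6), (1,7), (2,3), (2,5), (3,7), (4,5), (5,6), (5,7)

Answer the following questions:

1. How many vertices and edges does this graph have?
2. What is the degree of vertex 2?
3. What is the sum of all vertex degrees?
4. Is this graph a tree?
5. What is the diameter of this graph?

Count: 8 vertices, 11 edges.
Vertex 2 has neighbors [3, 5], degree = 2.
Handshaking lemma: 2 * 11 = 22.
A tree on 8 vertices has 7 edges. This graph has 11 edges (4 extra). Not a tree.
Diameter (longest shortest path) = 3.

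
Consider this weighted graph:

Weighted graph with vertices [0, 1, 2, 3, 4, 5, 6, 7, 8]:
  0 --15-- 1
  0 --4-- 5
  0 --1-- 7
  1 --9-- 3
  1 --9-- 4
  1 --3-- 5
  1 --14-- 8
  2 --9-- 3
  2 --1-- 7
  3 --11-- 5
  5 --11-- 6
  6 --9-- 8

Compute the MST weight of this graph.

Applying Kruskal's algorithm (sort edges by weight, add if no cycle):
  Add (0,7) w=1
  Add (2,7) w=1
  Add (1,5) w=3
  Add (0,5) w=4
  Add (1,4) w=9
  Add (1,3) w=9
  Skip (2,3) w=9 (creates cycle)
  Add (6,8) w=9
  Skip (3,5) w=11 (creates cycle)
  Add (5,6) w=11
  Skip (1,8) w=14 (creates cycle)
  Skip (0,1) w=15 (creates cycle)
MST weight = 47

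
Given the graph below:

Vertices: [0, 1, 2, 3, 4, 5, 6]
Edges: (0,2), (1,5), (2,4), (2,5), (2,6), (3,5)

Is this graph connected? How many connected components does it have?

Checking connectivity: the graph has 1 connected component(s).
All vertices are reachable from each other. The graph IS connected.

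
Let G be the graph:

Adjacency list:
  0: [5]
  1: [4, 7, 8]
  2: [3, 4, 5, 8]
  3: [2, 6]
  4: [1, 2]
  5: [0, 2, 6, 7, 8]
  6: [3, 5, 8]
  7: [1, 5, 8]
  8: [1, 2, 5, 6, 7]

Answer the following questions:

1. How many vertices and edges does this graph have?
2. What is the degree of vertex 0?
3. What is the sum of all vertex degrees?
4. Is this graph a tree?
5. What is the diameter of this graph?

Count: 9 vertices, 14 edges.
Vertex 0 has neighbors [5], degree = 1.
Handshaking lemma: 2 * 14 = 28.
A tree on 9 vertices has 8 edges. This graph has 14 edges (6 extra). Not a tree.
Diameter (longest shortest path) = 3.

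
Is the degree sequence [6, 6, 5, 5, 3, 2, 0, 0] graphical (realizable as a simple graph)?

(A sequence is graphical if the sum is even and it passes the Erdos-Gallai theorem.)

Sum of degrees = 27. Sum is odd, so the sequence is NOT graphical.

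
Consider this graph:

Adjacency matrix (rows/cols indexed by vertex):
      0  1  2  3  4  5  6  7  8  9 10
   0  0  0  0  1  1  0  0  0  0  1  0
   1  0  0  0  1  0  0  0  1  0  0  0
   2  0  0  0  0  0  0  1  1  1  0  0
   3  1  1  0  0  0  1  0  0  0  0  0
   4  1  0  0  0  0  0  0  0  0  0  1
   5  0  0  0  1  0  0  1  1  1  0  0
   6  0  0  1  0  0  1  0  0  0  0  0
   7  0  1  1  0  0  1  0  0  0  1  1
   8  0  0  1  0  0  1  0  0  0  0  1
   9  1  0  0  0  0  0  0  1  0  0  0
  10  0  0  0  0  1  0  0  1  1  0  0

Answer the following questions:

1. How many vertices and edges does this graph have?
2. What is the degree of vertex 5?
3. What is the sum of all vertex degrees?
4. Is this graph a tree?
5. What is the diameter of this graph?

Count: 11 vertices, 16 edges.
Vertex 5 has neighbors [3, 6, 7, 8], degree = 4.
Handshaking lemma: 2 * 16 = 32.
A tree on 11 vertices has 10 edges. This graph has 16 edges (6 extra). Not a tree.
Diameter (longest shortest path) = 4.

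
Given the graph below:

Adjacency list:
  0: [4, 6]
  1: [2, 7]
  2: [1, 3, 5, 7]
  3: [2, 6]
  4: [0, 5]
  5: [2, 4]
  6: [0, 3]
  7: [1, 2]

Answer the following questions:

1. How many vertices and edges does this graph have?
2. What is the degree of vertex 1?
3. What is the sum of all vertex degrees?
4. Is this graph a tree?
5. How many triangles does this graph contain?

Count: 8 vertices, 9 edges.
Vertex 1 has neighbors [2, 7], degree = 2.
Handshaking lemma: 2 * 9 = 18.
A tree on 8 vertices has 7 edges. This graph has 9 edges (2 extra). Not a tree.
Number of triangles = 1.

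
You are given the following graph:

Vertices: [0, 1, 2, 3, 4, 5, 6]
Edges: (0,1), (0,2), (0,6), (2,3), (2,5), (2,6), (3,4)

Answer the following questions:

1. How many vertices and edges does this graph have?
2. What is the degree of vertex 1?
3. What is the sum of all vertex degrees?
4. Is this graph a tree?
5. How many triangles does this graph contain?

Count: 7 vertices, 7 edges.
Vertex 1 has neighbors [0], degree = 1.
Handshaking lemma: 2 * 7 = 14.
A tree on 7 vertices has 6 edges. This graph has 7 edges (1 extra). Not a tree.
Number of triangles = 1.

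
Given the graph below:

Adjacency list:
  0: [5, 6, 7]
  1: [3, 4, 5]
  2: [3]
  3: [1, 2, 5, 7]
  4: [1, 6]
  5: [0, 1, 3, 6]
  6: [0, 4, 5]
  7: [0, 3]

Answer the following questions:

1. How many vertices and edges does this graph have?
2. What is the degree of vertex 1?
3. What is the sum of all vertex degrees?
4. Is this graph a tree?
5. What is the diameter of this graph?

Count: 8 vertices, 11 edges.
Vertex 1 has neighbors [3, 4, 5], degree = 3.
Handshaking lemma: 2 * 11 = 22.
A tree on 8 vertices has 7 edges. This graph has 11 edges (4 extra). Not a tree.
Diameter (longest shortest path) = 3.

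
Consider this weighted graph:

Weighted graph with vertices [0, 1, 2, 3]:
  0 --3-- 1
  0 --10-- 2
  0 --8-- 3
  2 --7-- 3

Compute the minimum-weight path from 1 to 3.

Using Dijkstra's algorithm from vertex 1:
Shortest path: 1 -> 0 -> 3
Total weight: 3 + 8 = 11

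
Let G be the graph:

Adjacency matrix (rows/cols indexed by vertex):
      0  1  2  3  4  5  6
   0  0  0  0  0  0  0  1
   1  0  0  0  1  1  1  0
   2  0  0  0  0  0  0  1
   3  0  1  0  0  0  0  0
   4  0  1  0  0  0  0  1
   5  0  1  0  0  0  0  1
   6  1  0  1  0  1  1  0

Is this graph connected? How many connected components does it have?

Checking connectivity: the graph has 1 connected component(s).
All vertices are reachable from each other. The graph IS connected.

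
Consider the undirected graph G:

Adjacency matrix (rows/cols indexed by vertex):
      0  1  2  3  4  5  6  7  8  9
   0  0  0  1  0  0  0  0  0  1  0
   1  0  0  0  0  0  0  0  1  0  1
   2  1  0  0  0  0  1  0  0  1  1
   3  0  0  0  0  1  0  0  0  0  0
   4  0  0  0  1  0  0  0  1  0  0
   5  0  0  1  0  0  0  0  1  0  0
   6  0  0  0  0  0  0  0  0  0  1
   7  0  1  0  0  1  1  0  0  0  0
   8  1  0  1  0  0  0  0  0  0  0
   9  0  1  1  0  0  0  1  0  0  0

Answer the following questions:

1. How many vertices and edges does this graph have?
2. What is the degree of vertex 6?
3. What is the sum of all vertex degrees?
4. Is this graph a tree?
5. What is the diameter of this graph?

Count: 10 vertices, 11 edges.
Vertex 6 has neighbors [9], degree = 1.
Handshaking lemma: 2 * 11 = 22.
A tree on 10 vertices has 9 edges. This graph has 11 edges (2 extra). Not a tree.
Diameter (longest shortest path) = 5.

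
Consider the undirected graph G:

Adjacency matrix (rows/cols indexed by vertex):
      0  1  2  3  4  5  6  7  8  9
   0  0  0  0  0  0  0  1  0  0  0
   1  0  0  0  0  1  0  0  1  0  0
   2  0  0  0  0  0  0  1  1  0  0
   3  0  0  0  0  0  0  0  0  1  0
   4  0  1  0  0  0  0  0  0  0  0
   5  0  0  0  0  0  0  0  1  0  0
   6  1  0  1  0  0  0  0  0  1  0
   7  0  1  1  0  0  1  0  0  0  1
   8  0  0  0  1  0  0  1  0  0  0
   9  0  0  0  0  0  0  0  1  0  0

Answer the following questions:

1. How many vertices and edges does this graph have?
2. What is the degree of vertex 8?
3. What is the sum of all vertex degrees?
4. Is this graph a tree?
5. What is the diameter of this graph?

Count: 10 vertices, 9 edges.
Vertex 8 has neighbors [3, 6], degree = 2.
Handshaking lemma: 2 * 9 = 18.
A graph is a tree iff it is connected and has exactly n-1 edges. This graph is connected (all 10 vertices in one component) and has 10-1 = 9 edges. It is a tree.
Diameter (longest shortest path) = 6.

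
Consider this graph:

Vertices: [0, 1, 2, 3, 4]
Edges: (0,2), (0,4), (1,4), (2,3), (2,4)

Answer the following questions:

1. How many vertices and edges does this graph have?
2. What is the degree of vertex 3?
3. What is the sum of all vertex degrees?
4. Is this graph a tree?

Count: 5 vertices, 5 edges.
Vertex 3 has neighbors [2], degree = 1.
Handshaking lemma: 2 * 5 = 10.
A tree on 5 vertices has 4 edges. This graph has 5 edges (1 extra). Not a tree.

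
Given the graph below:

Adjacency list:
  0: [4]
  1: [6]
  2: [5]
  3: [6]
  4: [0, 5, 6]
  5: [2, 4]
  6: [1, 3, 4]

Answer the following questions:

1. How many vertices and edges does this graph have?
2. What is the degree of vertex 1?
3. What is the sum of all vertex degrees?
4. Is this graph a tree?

Count: 7 vertices, 6 edges.
Vertex 1 has neighbors [6], degree = 1.
Handshaking lemma: 2 * 6 = 12.
A graph is a tree iff it is connected and has exactly n-1 edges. This graph is connected (all 7 vertices in one component) and has 7-1 = 6 edges. It is a tree.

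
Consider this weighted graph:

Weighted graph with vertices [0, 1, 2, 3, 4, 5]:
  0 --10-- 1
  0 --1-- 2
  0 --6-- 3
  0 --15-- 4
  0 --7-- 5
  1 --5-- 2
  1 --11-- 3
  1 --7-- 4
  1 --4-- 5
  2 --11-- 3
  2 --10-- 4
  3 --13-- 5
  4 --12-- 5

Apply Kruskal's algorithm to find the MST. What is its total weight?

Applying Kruskal's algorithm (sort edges by weight, add if no cycle):
  Add (0,2) w=1
  Add (1,5) w=4
  Add (1,2) w=5
  Add (0,3) w=6
  Skip (0,5) w=7 (creates cycle)
  Add (1,4) w=7
  Skip (0,1) w=10 (creates cycle)
  Skip (2,4) w=10 (creates cycle)
  Skip (1,3) w=11 (creates cycle)
  Skip (2,3) w=11 (creates cycle)
  Skip (4,5) w=12 (creates cycle)
  Skip (3,5) w=13 (creates cycle)
  Skip (0,4) w=15 (creates cycle)
MST weight = 23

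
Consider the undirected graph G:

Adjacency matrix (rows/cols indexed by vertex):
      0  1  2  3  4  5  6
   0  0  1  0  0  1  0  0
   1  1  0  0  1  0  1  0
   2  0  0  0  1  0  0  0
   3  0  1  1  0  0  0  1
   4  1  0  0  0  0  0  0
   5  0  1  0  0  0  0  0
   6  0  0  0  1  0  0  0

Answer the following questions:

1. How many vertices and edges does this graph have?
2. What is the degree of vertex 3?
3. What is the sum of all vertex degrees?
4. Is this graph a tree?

Count: 7 vertices, 6 edges.
Vertex 3 has neighbors [1, 2, 6], degree = 3.
Handshaking lemma: 2 * 6 = 12.
A graph is a tree iff it is connected and has exactly n-1 edges. This graph is connected (all 7 vertices in one component) and has 7-1 = 6 edges. It is a tree.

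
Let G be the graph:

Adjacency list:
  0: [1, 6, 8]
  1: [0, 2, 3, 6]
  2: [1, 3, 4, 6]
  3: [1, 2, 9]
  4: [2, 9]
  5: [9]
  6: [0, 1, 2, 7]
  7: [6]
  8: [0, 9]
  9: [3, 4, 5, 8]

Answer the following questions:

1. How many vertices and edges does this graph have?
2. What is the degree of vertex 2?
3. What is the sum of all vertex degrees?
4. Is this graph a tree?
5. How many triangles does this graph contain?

Count: 10 vertices, 14 edges.
Vertex 2 has neighbors [1, 3, 4, 6], degree = 4.
Handshaking lemma: 2 * 14 = 28.
A tree on 10 vertices has 9 edges. This graph has 14 edges (5 extra). Not a tree.
Number of triangles = 3.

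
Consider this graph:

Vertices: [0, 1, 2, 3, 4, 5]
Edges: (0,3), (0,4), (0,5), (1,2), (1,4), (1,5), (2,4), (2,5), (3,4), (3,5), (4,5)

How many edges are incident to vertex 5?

Vertex 5 has neighbors [0, 1, 2, 3, 4], so deg(5) = 5.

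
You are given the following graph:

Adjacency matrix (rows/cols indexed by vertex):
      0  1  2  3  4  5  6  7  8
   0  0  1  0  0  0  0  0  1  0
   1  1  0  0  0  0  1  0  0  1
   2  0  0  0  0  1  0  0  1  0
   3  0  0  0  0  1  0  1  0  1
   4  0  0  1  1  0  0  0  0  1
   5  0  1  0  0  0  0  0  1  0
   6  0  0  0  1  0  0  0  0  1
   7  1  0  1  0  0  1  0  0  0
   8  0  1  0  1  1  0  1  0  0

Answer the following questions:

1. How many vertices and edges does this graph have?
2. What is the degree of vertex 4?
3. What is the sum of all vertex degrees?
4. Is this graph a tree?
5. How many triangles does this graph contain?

Count: 9 vertices, 12 edges.
Vertex 4 has neighbors [2, 3, 8], degree = 3.
Handshaking lemma: 2 * 12 = 24.
A tree on 9 vertices has 8 edges. This graph has 12 edges (4 extra). Not a tree.
Number of triangles = 2.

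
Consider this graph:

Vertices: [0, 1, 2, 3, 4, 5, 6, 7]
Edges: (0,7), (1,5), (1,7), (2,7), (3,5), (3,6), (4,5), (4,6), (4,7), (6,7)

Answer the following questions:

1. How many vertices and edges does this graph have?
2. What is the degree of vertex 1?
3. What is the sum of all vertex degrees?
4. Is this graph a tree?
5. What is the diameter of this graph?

Count: 8 vertices, 10 edges.
Vertex 1 has neighbors [5, 7], degree = 2.
Handshaking lemma: 2 * 10 = 20.
A tree on 8 vertices has 7 edges. This graph has 10 edges (3 extra). Not a tree.
Diameter (longest shortest path) = 3.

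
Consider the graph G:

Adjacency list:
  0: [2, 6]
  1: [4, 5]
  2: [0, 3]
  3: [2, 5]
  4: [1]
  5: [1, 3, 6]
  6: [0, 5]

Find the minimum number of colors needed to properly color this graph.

The graph has a maximum clique of size 2 (lower bound on chromatic number).
A valid 3-coloring: {0: 0, 1: 1, 2: 1, 3: 2, 4: 0, 5: 0, 6: 1}.
No proper 2-coloring exists (verified by exhaustive search).
Chromatic number = 3.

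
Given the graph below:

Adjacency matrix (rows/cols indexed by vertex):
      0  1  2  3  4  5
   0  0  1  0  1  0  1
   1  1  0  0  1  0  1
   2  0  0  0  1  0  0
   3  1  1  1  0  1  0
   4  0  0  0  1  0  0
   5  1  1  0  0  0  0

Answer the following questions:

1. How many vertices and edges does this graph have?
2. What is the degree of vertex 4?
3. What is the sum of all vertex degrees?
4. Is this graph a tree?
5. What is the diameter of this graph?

Count: 6 vertices, 7 edges.
Vertex 4 has neighbors [3], degree = 1.
Handshaking lemma: 2 * 7 = 14.
A tree on 6 vertices has 5 edges. This graph has 7 edges (2 extra). Not a tree.
Diameter (longest shortest path) = 3.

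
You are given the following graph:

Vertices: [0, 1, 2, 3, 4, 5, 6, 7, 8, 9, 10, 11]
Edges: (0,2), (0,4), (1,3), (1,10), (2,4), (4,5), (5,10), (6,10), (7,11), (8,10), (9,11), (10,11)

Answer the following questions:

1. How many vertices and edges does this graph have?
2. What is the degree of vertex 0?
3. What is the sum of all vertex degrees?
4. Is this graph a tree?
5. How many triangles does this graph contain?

Count: 12 vertices, 12 edges.
Vertex 0 has neighbors [2, 4], degree = 2.
Handshaking lemma: 2 * 12 = 24.
A tree on 12 vertices has 11 edges. This graph has 12 edges (1 extra). Not a tree.
Number of triangles = 1.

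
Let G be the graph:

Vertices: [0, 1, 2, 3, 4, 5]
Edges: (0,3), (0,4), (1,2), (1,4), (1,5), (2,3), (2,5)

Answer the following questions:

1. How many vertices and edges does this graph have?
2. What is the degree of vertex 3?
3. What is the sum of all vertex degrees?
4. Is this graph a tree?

Count: 6 vertices, 7 edges.
Vertex 3 has neighbors [0, 2], degree = 2.
Handshaking lemma: 2 * 7 = 14.
A tree on 6 vertices has 5 edges. This graph has 7 edges (2 extra). Not a tree.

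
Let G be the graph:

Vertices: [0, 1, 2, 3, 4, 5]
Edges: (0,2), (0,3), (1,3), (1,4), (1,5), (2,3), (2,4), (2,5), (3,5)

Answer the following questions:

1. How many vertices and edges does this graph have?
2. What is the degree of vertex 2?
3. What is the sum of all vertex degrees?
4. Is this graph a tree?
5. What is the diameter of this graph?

Count: 6 vertices, 9 edges.
Vertex 2 has neighbors [0, 3, 4, 5], degree = 4.
Handshaking lemma: 2 * 9 = 18.
A tree on 6 vertices has 5 edges. This graph has 9 edges (4 extra). Not a tree.
Diameter (longest shortest path) = 2.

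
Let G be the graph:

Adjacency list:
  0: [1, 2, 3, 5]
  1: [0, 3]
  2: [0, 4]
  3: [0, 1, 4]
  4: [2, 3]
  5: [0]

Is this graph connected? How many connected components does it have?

Checking connectivity: the graph has 1 connected component(s).
All vertices are reachable from each other. The graph IS connected.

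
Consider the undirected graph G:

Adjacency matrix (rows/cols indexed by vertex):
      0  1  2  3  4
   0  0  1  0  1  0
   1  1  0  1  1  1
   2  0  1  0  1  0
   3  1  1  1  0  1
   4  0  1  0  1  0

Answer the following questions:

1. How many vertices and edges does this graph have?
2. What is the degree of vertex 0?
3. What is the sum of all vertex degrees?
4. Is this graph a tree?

Count: 5 vertices, 7 edges.
Vertex 0 has neighbors [1, 3], degree = 2.
Handshaking lemma: 2 * 7 = 14.
A tree on 5 vertices has 4 edges. This graph has 7 edges (3 extra). Not a tree.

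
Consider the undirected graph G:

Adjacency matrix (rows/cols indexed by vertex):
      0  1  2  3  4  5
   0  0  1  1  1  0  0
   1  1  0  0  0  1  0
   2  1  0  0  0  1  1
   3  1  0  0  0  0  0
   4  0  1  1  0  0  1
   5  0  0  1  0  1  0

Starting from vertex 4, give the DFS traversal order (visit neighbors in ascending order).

DFS from vertex 4 (neighbors processed in ascending order):
Visit order: 4, 1, 0, 2, 5, 3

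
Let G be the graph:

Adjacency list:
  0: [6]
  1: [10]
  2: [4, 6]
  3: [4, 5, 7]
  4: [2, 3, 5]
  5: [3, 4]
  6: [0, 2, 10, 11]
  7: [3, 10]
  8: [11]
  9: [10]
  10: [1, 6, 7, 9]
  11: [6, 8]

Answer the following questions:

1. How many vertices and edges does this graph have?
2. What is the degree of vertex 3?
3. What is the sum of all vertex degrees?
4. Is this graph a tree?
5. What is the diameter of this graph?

Count: 12 vertices, 13 edges.
Vertex 3 has neighbors [4, 5, 7], degree = 3.
Handshaking lemma: 2 * 13 = 26.
A tree on 12 vertices has 11 edges. This graph has 13 edges (2 extra). Not a tree.
Diameter (longest shortest path) = 5.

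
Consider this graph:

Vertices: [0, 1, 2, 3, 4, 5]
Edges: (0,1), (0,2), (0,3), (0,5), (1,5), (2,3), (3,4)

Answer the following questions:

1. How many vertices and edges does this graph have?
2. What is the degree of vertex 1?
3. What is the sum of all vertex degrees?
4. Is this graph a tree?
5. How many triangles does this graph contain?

Count: 6 vertices, 7 edges.
Vertex 1 has neighbors [0, 5], degree = 2.
Handshaking lemma: 2 * 7 = 14.
A tree on 6 vertices has 5 edges. This graph has 7 edges (2 extra). Not a tree.
Number of triangles = 2.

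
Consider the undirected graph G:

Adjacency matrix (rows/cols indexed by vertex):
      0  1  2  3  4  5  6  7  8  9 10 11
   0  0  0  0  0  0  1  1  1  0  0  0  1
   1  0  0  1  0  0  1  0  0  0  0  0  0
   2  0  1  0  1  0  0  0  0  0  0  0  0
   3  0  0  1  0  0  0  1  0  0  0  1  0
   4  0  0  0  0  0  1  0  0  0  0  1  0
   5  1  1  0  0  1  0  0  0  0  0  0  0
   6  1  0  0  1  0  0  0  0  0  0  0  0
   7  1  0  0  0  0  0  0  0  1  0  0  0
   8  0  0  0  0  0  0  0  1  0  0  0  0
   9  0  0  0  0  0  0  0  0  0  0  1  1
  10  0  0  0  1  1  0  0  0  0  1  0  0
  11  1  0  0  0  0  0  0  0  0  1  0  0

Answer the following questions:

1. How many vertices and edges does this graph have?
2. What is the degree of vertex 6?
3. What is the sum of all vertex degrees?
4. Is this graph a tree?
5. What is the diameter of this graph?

Count: 12 vertices, 14 edges.
Vertex 6 has neighbors [0, 3], degree = 2.
Handshaking lemma: 2 * 14 = 28.
A tree on 12 vertices has 11 edges. This graph has 14 edges (3 extra). Not a tree.
Diameter (longest shortest path) = 5.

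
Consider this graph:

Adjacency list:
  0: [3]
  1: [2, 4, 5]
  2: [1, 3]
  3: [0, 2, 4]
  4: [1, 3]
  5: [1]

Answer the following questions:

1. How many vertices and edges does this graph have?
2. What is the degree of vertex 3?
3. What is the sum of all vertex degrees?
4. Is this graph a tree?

Count: 6 vertices, 6 edges.
Vertex 3 has neighbors [0, 2, 4], degree = 3.
Handshaking lemma: 2 * 6 = 12.
A tree on 6 vertices has 5 edges. This graph has 6 edges (1 extra). Not a tree.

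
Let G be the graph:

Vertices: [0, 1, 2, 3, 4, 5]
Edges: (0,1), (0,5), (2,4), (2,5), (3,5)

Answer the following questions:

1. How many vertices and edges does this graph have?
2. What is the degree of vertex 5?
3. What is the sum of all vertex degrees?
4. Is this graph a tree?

Count: 6 vertices, 5 edges.
Vertex 5 has neighbors [0, 2, 3], degree = 3.
Handshaking lemma: 2 * 5 = 10.
A graph is a tree iff it is connected and has exactly n-1 edges. This graph is connected (all 6 vertices in one component) and has 6-1 = 5 edges. It is a tree.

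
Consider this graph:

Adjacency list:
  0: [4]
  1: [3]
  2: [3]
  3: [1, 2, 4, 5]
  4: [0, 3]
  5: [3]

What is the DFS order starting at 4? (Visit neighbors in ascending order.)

DFS from vertex 4 (neighbors processed in ascending order):
Visit order: 4, 0, 3, 1, 2, 5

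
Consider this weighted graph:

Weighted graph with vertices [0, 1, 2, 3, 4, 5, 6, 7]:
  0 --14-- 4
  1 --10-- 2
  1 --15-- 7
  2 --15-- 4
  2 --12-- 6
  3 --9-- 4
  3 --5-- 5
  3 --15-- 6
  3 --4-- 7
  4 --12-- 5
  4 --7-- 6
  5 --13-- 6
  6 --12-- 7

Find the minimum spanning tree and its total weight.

Applying Kruskal's algorithm (sort edges by weight, add if no cycle):
  Add (3,7) w=4
  Add (3,5) w=5
  Add (4,6) w=7
  Add (3,4) w=9
  Add (1,2) w=10
  Add (2,6) w=12
  Skip (4,5) w=12 (creates cycle)
  Skip (6,7) w=12 (creates cycle)
  Skip (5,6) w=13 (creates cycle)
  Add (0,4) w=14
  Skip (1,7) w=15 (creates cycle)
  Skip (2,4) w=15 (creates cycle)
  Skip (3,6) w=15 (creates cycle)
MST weight = 61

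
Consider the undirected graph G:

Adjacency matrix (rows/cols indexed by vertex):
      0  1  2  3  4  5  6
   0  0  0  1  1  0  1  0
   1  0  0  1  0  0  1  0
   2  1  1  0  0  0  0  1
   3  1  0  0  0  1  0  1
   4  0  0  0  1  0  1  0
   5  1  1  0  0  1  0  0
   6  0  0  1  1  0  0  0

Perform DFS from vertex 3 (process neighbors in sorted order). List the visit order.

DFS from vertex 3 (neighbors processed in ascending order):
Visit order: 3, 0, 2, 1, 5, 4, 6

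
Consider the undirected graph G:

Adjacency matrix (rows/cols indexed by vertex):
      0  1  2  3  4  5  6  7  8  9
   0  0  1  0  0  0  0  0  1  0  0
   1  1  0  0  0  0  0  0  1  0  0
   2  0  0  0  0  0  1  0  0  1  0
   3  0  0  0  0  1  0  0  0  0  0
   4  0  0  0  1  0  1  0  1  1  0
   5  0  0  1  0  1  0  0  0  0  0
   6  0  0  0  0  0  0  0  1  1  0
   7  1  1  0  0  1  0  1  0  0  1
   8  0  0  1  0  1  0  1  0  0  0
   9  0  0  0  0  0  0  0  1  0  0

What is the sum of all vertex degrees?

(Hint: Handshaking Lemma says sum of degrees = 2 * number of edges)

Count edges: 12 edges.
By Handshaking Lemma: sum of degrees = 2 * 12 = 24.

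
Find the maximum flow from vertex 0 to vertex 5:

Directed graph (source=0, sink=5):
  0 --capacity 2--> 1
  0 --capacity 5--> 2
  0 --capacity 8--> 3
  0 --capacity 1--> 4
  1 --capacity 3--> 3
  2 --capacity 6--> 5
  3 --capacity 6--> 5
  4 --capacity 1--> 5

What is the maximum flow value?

Computing max flow:
  Flow on (0->2): 5/5
  Flow on (0->3): 6/8
  Flow on (0->4): 1/1
  Flow on (2->5): 5/6
  Flow on (3->5): 6/6
  Flow on (4->5): 1/1
Maximum flow = 12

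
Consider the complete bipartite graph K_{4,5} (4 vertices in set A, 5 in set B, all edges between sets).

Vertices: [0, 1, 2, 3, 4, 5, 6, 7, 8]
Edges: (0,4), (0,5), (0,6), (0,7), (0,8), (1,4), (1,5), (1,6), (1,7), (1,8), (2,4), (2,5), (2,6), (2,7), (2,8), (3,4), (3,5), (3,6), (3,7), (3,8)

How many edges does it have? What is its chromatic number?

K_{4,5} has 4 * 5 = 20 edges.
Bipartite graphs have chromatic number 2 (color each partition differently).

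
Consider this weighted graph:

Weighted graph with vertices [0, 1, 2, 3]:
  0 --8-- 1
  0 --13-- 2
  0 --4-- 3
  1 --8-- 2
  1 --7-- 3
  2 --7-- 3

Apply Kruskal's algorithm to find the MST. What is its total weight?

Applying Kruskal's algorithm (sort edges by weight, add if no cycle):
  Add (0,3) w=4
  Add (1,3) w=7
  Add (2,3) w=7
  Skip (0,1) w=8 (creates cycle)
  Skip (1,2) w=8 (creates cycle)
  Skip (0,2) w=13 (creates cycle)
MST weight = 18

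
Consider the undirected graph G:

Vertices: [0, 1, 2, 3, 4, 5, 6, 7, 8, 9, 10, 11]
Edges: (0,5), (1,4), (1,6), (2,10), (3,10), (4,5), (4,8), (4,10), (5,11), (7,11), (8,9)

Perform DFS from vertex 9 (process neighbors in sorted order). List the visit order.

DFS from vertex 9 (neighbors processed in ascending order):
Visit order: 9, 8, 4, 1, 6, 5, 0, 11, 7, 10, 2, 3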